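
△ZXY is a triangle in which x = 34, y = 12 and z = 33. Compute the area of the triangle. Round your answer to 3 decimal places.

Semiperimeter s = (33 + 34 + 12)/2 = 39.5.
Heron's formula: area = √(39.5·6.5·5.5·27.5) ≈ 197.06.

area ≈ 197.062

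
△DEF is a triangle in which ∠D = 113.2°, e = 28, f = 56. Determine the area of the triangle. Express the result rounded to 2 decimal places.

Area = ½·e·f·sin D ≈ 720.6.

area ≈ 720.60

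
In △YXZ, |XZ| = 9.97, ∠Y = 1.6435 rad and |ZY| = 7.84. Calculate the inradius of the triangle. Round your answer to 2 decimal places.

1.87

Law of sines: sin X = |ZY|·sin Y/|XZ| ≈ 0.78428.
Since |XZ| ≥ |ZY|, only the acute value applies: ∠X ≈ 0.9015 rad.
Then ∠Z = π − ∠Y − ∠X ≈ 0.5966 rad.
Law of sines gives |YX| = |XZ|·sin Z/sin Y ≈ 5.6159.
Area = ½·|XZ|·|ZY|·sin Z ≈ 21.956.
Semiperimeter s = (9.97+7.84+5.6159)/2 = 11.713.
Inradius = area/s = 21.956/11.713 ≈ 1.8745.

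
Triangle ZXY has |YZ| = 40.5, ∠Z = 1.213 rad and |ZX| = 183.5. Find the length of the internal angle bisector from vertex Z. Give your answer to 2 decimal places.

By the law of cosines, |XY|² = |YZ|² + |ZX|² − 2·|YZ|·|ZX|·cos Z = 30107, so |XY| ≈ 173.51.
The bisector from Z has length 2·|YZ|·|ZX|·cos(∠Z/2)/(|YZ|+|ZX|) ≈ 54.52.

54.52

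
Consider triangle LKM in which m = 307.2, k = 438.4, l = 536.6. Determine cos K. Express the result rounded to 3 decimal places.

cos K ≈ 0.577

By the law of cosines, cos K = (m² + l² − k²) / (2·m·l) ≈ 0.57666, so ∠K ≈ 54.78°.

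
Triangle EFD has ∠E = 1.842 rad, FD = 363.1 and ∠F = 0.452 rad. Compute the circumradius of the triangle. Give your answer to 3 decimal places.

The third angle is ∠D = π − ∠E − ∠F = 0.848 rad.
Law of sines: DE = FD·sin F/sin E ≈ 164.61.
Law of sines: EF = FD·sin D/sin E ≈ 282.54.
Circumradius = FD/(2 sin E) ≈ 188.44.

R ≈ 188.438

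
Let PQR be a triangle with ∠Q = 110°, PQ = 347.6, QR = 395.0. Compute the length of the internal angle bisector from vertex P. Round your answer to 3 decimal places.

t_P ≈ 419.001

By the law of cosines, RP² = PQ² + QR² − 2·PQ·QR·cos Q = 3.7077e+05, so RP ≈ 608.91.
Law of cosines again: cos P = (RP² + PQ² − QR²)/(2·RP·PQ) ≈ 0.79273, so ∠P ≈ 37.56°.
The bisector from P has length 2·RP·PQ·cos(∠P/2)/(RP+PQ) ≈ 419.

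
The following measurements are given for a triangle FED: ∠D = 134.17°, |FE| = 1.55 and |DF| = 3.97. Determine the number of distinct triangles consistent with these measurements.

0

|DF|·sin D = 3.97·sin(134.17°) ≈ 2.848.
Since ∠D is not acute, a triangle exists only if |FE| > |DF|; here |FE| ≤ |DF|, so there is no triangle.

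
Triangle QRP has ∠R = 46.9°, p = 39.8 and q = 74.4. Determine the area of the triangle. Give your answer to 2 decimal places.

Area = ½·p·q·sin R ≈ 1081.

1081.05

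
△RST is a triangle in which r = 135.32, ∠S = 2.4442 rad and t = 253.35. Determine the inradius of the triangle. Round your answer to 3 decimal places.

29.117

By the law of cosines, s² = t² + r² − 2·t·r·cos S = 1.3506e+05, so s ≈ 367.5.
Area = ½·t·r·sin S ≈ 11009.
Semiperimeter p = (135.32+367.5+253.35)/2 = 378.08.
Inradius = area/p = 11009/378.08 ≈ 29.117.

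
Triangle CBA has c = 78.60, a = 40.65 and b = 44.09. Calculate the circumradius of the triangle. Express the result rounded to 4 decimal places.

56.6483

By the law of cosines, cos C = (b² + a² − c²) / (2·b·a) ≈ -0.72021, so ∠C ≈ 136.07°.
Circumradius = c/(2 sin C) ≈ 56.648.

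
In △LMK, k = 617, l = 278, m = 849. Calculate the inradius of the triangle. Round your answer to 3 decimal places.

63.208

Semiperimeter s = (278 + 849 + 617)/2 = 872.
Heron's formula: area = √(872·594·23·255) ≈ 55117.
Inradius = area/s = 55117/872 ≈ 63.208.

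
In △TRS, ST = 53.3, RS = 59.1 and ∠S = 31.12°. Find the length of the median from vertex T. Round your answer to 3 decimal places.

31.897

By the law of cosines, TR² = RS² + ST² − 2·RS·ST·cos S = 940.3, so TR ≈ 30.664.
Median from T: ½√(2·ST² + 2·TR² − RS²) ≈ 31.897.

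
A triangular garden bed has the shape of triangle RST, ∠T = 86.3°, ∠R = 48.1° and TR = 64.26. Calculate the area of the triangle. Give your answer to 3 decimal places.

The third angle is ∠S = 180° − ∠T − ∠R = 45.60°.
Law of sines: ST = TR·sin R/sin S ≈ 66.944.
Law of sines: RS = TR·sin T/sin S ≈ 89.753.
Area = ½·TR·ST·sin T ≈ 2146.4.

area ≈ 2146.418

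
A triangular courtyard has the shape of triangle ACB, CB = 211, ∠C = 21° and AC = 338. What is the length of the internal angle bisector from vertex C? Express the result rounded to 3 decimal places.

By the law of cosines, BA² = AC² + CB² − 2·AC·CB·cos C = 25603, so BA ≈ 160.01.
The bisector from C has length 2·AC·CB·cos(∠C/2)/(AC+CB) ≈ 255.46.

t_C ≈ 255.460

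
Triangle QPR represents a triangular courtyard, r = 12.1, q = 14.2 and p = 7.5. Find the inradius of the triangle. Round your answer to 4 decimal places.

2.6849

Semiperimeter s = (14.2 + 7.5 + 12.1)/2 = 16.9.
Heron's formula: area = √(16.9·2.7·9.4·4.8) ≈ 45.374.
Inradius = area/s = 45.374/16.9 ≈ 2.6849.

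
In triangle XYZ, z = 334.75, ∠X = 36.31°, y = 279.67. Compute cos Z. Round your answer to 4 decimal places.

By the law of cosines, x² = y² + z² − 2·y·z·cos X = 39391, so x ≈ 198.47.
Law of cosines again: cos Z = (x² + y² − z²)/(2·x·y) ≈ 0.04998, so ∠Z ≈ 87.14°.

cos Z ≈ 0.0500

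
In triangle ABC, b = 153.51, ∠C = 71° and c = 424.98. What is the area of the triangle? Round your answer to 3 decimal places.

Law of sines: sin B = b·sin C/c ≈ 0.34154.
Since c ≥ b, only the acute value applies: ∠B ≈ 19.97°.
Then ∠A = 180° − ∠C − ∠B ≈ 89.03°.
Law of sines gives a = c·sin A/sin C ≈ 449.4.
Area = ½·c·b·sin A ≈ 32615.

area ≈ 32614.660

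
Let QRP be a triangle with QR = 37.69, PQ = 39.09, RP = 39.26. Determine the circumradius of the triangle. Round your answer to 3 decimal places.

By the law of cosines, cos Q = (PQ² + QR² − RP²) / (2·PQ·QR) ≈ 0.47757, so ∠Q ≈ 61.47°.
Circumradius = RP/(2 sin Q) ≈ 22.343.

22.343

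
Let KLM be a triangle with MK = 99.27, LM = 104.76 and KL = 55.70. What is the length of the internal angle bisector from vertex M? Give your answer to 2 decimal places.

t_M ≈ 98.10

By the law of cosines, cos M = (LM² + MK² − KL²) / (2·LM·MK) ≈ 0.85228, so ∠M ≈ 31.54°.
The bisector from M has length 2·LM·MK·cos(∠M/2)/(LM+MK) ≈ 98.104.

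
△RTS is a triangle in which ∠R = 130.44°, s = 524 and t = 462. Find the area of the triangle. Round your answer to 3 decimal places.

92124.851

Area = ½·t·s·sin R ≈ 92125.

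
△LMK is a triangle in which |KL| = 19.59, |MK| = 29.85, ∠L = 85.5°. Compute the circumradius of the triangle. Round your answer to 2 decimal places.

R ≈ 14.97

Law of sines: sin M = |KL|·sin L/|MK| ≈ 0.65426.
Since |MK| ≥ |KL|, only the acute value applies: ∠M ≈ 40.86°.
Then ∠K = 180° − ∠L − ∠M ≈ 53.64°.
Law of sines gives |LM| = |MK|·sin K/sin L ≈ 24.112.
Circumradius = |MK|/(2 sin L) ≈ 14.971.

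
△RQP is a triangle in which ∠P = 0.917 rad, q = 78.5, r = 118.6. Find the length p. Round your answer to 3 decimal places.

By the law of cosines, p² = r² + q² − 2·r·q·cos P = 8903.3, so p ≈ 94.357.

94.357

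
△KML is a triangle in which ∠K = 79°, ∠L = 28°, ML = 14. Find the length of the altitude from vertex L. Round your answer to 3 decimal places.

13.388

The third angle is ∠M = 180° − ∠L − ∠K = 73.00°.
Law of sines: LK = ML·sin M/sin K ≈ 13.639.
Law of sines: KM = ML·sin L/sin K ≈ 6.6956.
Area = ½·ML·LK·sin L ≈ 44.821.
The altitude from L has length 2·area/KM ≈ 13.388.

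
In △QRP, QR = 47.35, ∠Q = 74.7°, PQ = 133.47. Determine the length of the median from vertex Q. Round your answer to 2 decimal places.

76.47

By the law of cosines, RP² = PQ² + QR² − 2·PQ·QR·cos Q = 16721, so RP ≈ 129.31.
Median from Q: ½√(2·PQ² + 2·QR² − RP²) ≈ 76.471.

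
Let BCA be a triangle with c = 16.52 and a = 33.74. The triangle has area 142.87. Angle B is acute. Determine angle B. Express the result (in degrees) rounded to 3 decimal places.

∠B ≈ 30.840°

From area = ½·c·a·sin B, we get sin B = 2·area/(c·a) ≈ 0.51264.
Taking the acute solution, ∠B ≈ 30.84°.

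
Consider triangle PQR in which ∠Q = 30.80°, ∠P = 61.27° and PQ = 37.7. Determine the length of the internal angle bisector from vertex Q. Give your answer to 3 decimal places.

The third angle is ∠R = 180° − ∠P − ∠Q = 87.93°.
Law of sines: QR = PQ·sin P/sin R ≈ 33.081.
Law of sines: RP = PQ·sin Q/sin R ≈ 19.317.
The bisector from Q has length 2·PQ·QR·cos(∠Q/2)/(PQ+QR) ≈ 33.974.

33.974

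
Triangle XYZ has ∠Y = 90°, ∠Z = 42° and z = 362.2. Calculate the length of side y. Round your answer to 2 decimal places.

The third angle is ∠X = 180° − ∠Y − ∠Z = 48.00°.
Law of sines: y = z·sin Y/sin Z ≈ 541.3.

541.30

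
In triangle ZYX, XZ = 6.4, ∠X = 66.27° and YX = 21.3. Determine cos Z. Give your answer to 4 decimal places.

cos Z ≈ -0.1107

By the law of cosines, ZY² = YX² + XZ² − 2·YX·XZ·cos X = 384.93, so ZY ≈ 19.62.
Law of cosines again: cos Z = (XZ² + ZY² − YX²)/(2·XZ·ZY) ≈ -0.11069, so ∠Z ≈ 96.36°.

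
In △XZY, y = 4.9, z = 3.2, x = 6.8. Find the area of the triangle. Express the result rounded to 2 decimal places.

7.24

Semiperimeter s = (6.8 + 3.2 + 4.9)/2 = 7.45.
Heron's formula: area = √(7.45·0.65·4.25·2.55) ≈ 7.2443.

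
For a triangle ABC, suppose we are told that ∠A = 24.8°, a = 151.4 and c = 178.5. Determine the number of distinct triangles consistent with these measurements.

c·sin A = 178.5·sin(24.8°) ≈ 74.87.
Since c sin A < a < c (74.87 < 151.4 < 178.5), two triangles exist.

2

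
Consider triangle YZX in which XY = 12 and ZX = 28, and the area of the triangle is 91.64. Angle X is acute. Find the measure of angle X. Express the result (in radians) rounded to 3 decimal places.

From area = ½·ZX·XY·sin X, we get sin X = 2·area/(ZX·XY) ≈ 0.54548.
Taking the acute solution, ∠X ≈ 0.577 rad.

0.577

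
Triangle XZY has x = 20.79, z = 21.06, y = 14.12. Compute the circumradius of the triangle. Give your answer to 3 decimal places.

By the law of cosines, cos X = (z² + y² − x²) / (2·z·y) ≈ 0.35423, so ∠X ≈ 69.25°.
Circumradius = x/(2 sin X) ≈ 11.116.

R ≈ 11.116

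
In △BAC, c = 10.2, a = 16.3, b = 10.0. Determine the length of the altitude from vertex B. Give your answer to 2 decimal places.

9.72

Semiperimeter s = (10 + 16.3 + 10.2)/2 = 18.25.
Heron's formula: area = √(18.25·8.25·1.95·8.05) ≈ 48.615.
The altitude from B has length 2·area/b ≈ 9.7231.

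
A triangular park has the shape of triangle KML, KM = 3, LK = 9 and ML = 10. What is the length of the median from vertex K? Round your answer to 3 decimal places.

Median from K: ½√(2·LK² + 2·KM² − ML²) ≈ 4.4721.

m_K ≈ 4.472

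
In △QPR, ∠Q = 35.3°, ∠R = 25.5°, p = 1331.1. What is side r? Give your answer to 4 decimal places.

The third angle is ∠P = 180° − ∠R − ∠Q = 119.20°.
Law of sines: r = p·sin R/sin P ≈ 656.48.

656.4771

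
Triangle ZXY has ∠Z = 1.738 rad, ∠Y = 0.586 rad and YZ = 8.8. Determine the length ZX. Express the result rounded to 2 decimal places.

The third angle is ∠X = π − ∠Y − ∠Z = 0.818 rad.
Law of sines: ZX = YZ·sin Y/sin X ≈ 6.6713.

6.67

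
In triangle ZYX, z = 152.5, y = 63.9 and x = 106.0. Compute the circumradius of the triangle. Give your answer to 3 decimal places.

R ≈ 94.091

By the law of cosines, cos Z = (y² + x² − z²) / (2·y·x) ≈ -0.58590, so ∠Z ≈ 125.87°.
Circumradius = z/(2 sin Z) ≈ 94.091.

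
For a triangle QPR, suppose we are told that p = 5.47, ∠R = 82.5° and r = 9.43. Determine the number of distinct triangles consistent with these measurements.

1

p·sin R = 5.47·sin(82.5°) ≈ 5.423.
Since r ≥ p, exactly one triangle exists.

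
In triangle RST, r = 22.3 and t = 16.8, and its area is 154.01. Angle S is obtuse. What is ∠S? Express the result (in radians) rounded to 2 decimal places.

From area = ½·t·r·sin S, we get sin S = 2·area/(t·r) ≈ 0.82218.
Taking the obtuse solution, ∠S ≈ 2.176 rad.

2.18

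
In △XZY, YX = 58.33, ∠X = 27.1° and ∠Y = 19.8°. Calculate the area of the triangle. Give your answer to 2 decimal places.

area ≈ 359.53

The third angle is ∠Z = 180° − ∠Y − ∠X = 133.10°.
Law of sines: ZY = YX·sin X/sin Z ≈ 36.392.
Law of sines: XZ = YX·sin Y/sin Z ≈ 27.061.
Area = ½·YX·ZY·sin Y ≈ 359.53.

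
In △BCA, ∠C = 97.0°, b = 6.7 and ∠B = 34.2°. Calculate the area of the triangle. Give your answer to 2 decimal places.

The third angle is ∠A = 180° − ∠B − ∠C = 48.80°.
Law of sines: c = b·sin C/sin B ≈ 11.831.
Law of sines: a = b·sin A/sin B ≈ 8.9687.
Area = ½·b·c·sin A ≈ 29.821.

area ≈ 29.82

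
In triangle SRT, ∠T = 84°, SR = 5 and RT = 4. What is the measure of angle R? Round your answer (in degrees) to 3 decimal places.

Law of sines: sin S = RT·sin T/SR ≈ 0.79562.
Since SR ≥ RT, only the acute value applies: ∠S ≈ 52.71°.
Then ∠R = 180° − ∠T − ∠S ≈ 43.29°.

43.286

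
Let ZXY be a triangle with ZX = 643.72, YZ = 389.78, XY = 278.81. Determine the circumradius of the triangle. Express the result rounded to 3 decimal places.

610.693

By the law of cosines, cos Z = (YZ² + ZX² − XY²) / (2·YZ·ZX) ≈ 0.97360, so ∠Z ≈ 13.20°.
Circumradius = XY/(2 sin Z) ≈ 610.69.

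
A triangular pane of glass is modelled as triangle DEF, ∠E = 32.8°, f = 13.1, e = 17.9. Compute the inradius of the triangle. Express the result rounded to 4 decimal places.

Law of sines: sin F = f·sin E/e ≈ 0.39645.
Since e ≥ f, only the acute value applies: ∠F ≈ 23.36°.
Then ∠D = 180° − ∠E − ∠F ≈ 123.84°.
Law of sines gives d = e·sin D/sin E ≈ 27.445.
Area = ½·e·f·sin D ≈ 97.379.
Semiperimeter s = (27.445+17.9+13.1)/2 = 29.222.
Inradius = area/s = 97.379/29.222 ≈ 3.3323.

r ≈ 3.3323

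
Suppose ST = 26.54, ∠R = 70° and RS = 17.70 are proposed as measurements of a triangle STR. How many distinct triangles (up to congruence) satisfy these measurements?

RS·sin R = 17.70·sin(70°) ≈ 16.63.
Since ST ≥ RS, exactly one triangle exists.

1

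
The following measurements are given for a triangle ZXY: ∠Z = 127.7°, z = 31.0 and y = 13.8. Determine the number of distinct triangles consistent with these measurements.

1

y·sin Z = 13.8·sin(127.7°) ≈ 10.92.
Since ∠Z is not acute, a triangle exists only if z > y; here z > y, so there is exactly one triangle.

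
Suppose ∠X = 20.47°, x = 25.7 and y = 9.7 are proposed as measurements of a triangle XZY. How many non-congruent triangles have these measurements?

1

y·sin X = 9.7·sin(20.47°) ≈ 3.392.
Since x ≥ y, exactly one triangle exists.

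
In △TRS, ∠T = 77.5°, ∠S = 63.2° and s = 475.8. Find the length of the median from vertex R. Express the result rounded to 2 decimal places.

The third angle is ∠R = 180° − ∠S − ∠T = 39.30°.
Law of sines: t = s·sin T/sin S ≈ 520.42.
Law of sines: r = s·sin R/sin S ≈ 337.63.
Median from R: ½√(2·s² + 2·t² − r²) ≈ 469.16.

m_R ≈ 469.16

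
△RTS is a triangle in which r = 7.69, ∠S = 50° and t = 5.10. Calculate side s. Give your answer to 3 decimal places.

By the law of cosines, s² = r² + t² − 2·r·t·cos S = 34.727, so s ≈ 5.893.

5.893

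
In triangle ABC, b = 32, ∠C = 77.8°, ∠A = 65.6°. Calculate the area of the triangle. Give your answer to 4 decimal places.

area ≈ 764.3756

The third angle is ∠B = 180° − ∠C − ∠A = 36.60°.
Law of sines: a = b·sin A/sin B ≈ 48.877.
Law of sines: c = b·sin C/sin B ≈ 52.459.
Area = ½·b·a·sin C ≈ 764.38.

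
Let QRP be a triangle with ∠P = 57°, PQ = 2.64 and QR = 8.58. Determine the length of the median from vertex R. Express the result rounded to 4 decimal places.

m_R ≈ 9.0761

Law of sines: sin R = PQ·sin P/QR ≈ 0.25805.
Since QR ≥ PQ, only the acute value applies: ∠R ≈ 14.95°.
Then ∠Q = 180° − ∠P − ∠R ≈ 108.05°.
Law of sines gives RP = QR·sin Q/sin P ≈ 9.7273.
Median from R: ½√(2·QR² + 2·RP² − PQ²) ≈ 9.0761.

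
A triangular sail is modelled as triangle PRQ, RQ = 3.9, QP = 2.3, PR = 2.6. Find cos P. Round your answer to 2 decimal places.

By the law of cosines, cos P = (QP² + PR² − RQ²) / (2·QP·PR) ≈ -0.26421, so ∠P ≈ 105.32°.

cos P ≈ -0.26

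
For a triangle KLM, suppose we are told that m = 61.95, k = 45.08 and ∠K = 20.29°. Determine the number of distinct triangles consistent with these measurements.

2

m·sin K = 61.95·sin(20.29°) ≈ 21.48.
Since m sin K < k < m (21.48 < 45.08 < 61.95), two triangles exist.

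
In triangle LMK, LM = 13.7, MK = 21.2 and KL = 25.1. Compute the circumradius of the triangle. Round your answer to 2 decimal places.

By the law of cosines, cos L = (KL² + LM² − MK²) / (2·KL·LM) ≈ 0.53546, so ∠L ≈ 57.62°.
Circumradius = MK/(2 sin L) ≈ 12.551.

12.55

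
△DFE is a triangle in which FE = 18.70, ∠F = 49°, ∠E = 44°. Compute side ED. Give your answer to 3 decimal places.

14.132

The third angle is ∠D = 180° − ∠F − ∠E = 87.00°.
Law of sines: ED = FE·sin F/sin D ≈ 14.132.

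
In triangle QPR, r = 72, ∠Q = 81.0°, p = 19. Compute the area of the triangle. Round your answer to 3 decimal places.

Area = ½·p·r·sin Q ≈ 675.58.

675.579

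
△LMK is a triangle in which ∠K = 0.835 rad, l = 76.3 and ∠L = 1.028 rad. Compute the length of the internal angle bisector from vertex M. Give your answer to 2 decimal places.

56.83

The third angle is ∠M = π − ∠K − ∠L = 1.279 rad.
Law of sines: m = l·sin M/sin L ≈ 85.331.
Law of sines: k = l·sin K/sin L ≈ 66.055.
The bisector from M has length 2·k·l·cos(∠M/2)/(k+l) ≈ 56.825.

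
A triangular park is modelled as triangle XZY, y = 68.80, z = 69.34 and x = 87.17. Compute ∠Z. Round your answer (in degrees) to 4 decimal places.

By the law of cosines, cos Z = (y² + x² − z²) / (2·y·x) ≈ 0.62728, so ∠Z ≈ 51.15°.

51.1500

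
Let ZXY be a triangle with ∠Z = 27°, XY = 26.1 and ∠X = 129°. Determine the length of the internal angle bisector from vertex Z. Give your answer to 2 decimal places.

The third angle is ∠Y = 180° − ∠Z − ∠X = 24.00°.
Law of sines: YZ = XY·sin X/sin Z ≈ 44.678.
Law of sines: ZX = XY·sin Y/sin Z ≈ 23.383.
The bisector from Z has length 2·YZ·ZX·cos(∠Z/2)/(YZ+ZX) ≈ 29.851.

t_Z ≈ 29.85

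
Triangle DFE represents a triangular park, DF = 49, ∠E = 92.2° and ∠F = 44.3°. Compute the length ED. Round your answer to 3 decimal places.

The third angle is ∠D = 180° − ∠F − ∠E = 43.50°.
Law of sines: ED = DF·sin F/sin E ≈ 34.248.

34.248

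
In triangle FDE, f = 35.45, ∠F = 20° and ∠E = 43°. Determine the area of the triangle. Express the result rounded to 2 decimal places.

The third angle is ∠D = 180° − ∠E − ∠F = 117.00°.
Law of sines: d = f·sin D/sin F ≈ 92.352.
Law of sines: e = f·sin E/sin F ≈ 70.688.
Area = ½·f·d·sin E ≈ 1116.4.

area ≈ 1116.39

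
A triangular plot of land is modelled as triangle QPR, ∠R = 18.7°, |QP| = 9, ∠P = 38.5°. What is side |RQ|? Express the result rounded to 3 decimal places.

17.475

The third angle is ∠Q = 180° − ∠P − ∠R = 122.80°.
Law of sines: |RQ| = |QP|·sin P/sin R ≈ 17.475.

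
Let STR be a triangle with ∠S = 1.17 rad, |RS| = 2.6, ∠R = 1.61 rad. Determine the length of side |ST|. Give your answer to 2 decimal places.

The third angle is ∠T = π − ∠R − ∠S = 0.362 rad.
Law of sines: |ST| = |RS|·sin R/sin T ≈ 7.3439.

7.34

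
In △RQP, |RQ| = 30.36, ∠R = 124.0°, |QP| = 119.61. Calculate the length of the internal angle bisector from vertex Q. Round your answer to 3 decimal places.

t_Q ≈ 44.925

Law of sines: sin P = |RQ|·sin R/|QP| ≈ 0.21043.
Since |QP| ≥ |RQ|, only the acute value applies: ∠P ≈ 12.15°.
Then ∠Q = 180° − ∠R − ∠P ≈ 43.85°.
Law of sines gives |PR| = |QP|·sin Q/sin R ≈ 99.955.
The bisector from Q has length 2·|RQ|·|QP|·cos(∠Q/2)/(|RQ|+|QP|) ≈ 44.925.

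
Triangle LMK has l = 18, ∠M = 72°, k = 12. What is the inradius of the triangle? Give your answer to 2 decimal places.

By the law of cosines, m² = k² + l² − 2·k·l·cos M = 334.5, so m ≈ 18.289.
Area = ½·k·l·sin M ≈ 102.71.
Semiperimeter s = (18+18.289+12)/2 = 24.145.
Inradius = area/s = 102.71/24.145 ≈ 4.2541.

4.25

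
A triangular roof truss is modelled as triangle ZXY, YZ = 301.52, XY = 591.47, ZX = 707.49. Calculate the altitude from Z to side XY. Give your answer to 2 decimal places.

Semiperimeter s = (591.47 + 301.52 + 707.49)/2 = 800.24.
Heron's formula: area = √(800.24·208.77·498.72·92.75) ≈ 87908.
The altitude from Z has length 2·area/XY ≈ 297.25.

297.25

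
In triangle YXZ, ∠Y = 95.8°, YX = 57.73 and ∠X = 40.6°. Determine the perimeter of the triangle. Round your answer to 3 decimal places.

The third angle is ∠Z = 180° − ∠Y − ∠X = 43.60°.
Law of sines: XZ = YX·sin Y/sin Z ≈ 83.284.
Law of sines: ZY = YX·sin X/sin Z ≈ 54.478.
Semiperimeter s = (83.284+54.478+57.73)/2 = 97.746.
Perimeter = 83.284 + 54.478 + 57.73 = 195.49.

195.492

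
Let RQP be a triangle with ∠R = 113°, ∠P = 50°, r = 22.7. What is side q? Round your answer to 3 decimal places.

The third angle is ∠Q = 180° − ∠P − ∠R = 17.00°.
Law of sines: q = r·sin Q/sin R ≈ 7.21.

7.210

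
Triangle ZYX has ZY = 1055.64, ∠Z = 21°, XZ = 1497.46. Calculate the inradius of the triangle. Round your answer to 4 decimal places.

By the law of cosines, YX² = XZ² + ZY² − 2·XZ·ZY·cos Z = 4.0519e+05, so YX ≈ 636.55.
Area = ½·XZ·ZY·sin Z ≈ 2.8325e+05.
Semiperimeter s = (636.55+1497.5+1055.6)/2 = 1594.8.
Inradius = area/s = 2.8325e+05/1594.8 ≈ 177.61.

177.6059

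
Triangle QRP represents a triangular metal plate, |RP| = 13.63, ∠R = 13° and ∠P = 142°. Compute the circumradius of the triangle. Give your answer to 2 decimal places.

The third angle is ∠Q = 180° − ∠R − ∠P = 25.00°.
Law of sines: |PQ| = |RP|·sin R/sin Q ≈ 7.255.
Law of sines: |QR| = |RP|·sin P/sin Q ≈ 19.856.
Circumradius = |RP|/(2 sin Q) ≈ 16.126.

16.13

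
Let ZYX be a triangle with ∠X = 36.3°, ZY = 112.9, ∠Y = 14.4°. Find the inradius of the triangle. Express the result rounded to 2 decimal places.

13.46

The third angle is ∠Z = 180° − ∠Y − ∠X = 129.30°.
Law of sines: YX = ZY·sin Z/sin X ≈ 147.58.
Law of sines: XZ = ZY·sin Y/sin X ≈ 47.426.
Area = ½·ZY·YX·sin Y ≈ 2071.7.
Semiperimeter s = (147.58+47.426+112.9)/2 = 153.95.
Inradius = area/s = 2071.7/153.95 ≈ 13.457.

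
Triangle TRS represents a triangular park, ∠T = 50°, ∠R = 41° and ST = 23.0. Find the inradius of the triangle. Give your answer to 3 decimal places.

r ≈ 7.274

The third angle is ∠S = 180° − ∠T − ∠R = 89.00°.
Law of sines: RS = ST·sin T/sin R ≈ 26.856.
Law of sines: TR = ST·sin S/sin R ≈ 35.052.
Area = ½·ST·RS·sin S ≈ 308.8.
Semiperimeter s = (26.856+23+35.052)/2 = 42.454.
Inradius = area/s = 308.8/42.454 ≈ 7.2736.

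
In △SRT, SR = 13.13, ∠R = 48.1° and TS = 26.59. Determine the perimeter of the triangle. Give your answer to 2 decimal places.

73.22

Law of sines: sin T = SR·sin R/TS ≈ 0.36754.
Since TS ≥ SR, only the acute value applies: ∠T ≈ 21.56°.
Then ∠S = 180° − ∠R − ∠T ≈ 110.34°.
Law of sines gives RT = TS·sin S/sin R ≈ 33.498.
Semiperimeter s = (33.498+26.59+13.13)/2 = 36.609.
Perimeter = 33.498 + 26.59 + 13.13 = 73.218.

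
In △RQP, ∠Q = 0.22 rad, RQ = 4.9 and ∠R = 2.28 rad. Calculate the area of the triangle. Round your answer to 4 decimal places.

The third angle is ∠P = π − ∠R − ∠Q = 0.642 rad.
Law of sines: QP = RQ·sin R/sin P ≈ 6.2133.
Law of sines: PR = RQ·sin Q/sin P ≈ 1.7868.
Area = ½·RQ·QP·sin Q ≈ 3.322.

3.3220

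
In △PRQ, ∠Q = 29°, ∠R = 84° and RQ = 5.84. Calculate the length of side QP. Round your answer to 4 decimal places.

6.3096

The third angle is ∠P = 180° − ∠R − ∠Q = 67.00°.
Law of sines: QP = RQ·sin R/sin P ≈ 6.3096.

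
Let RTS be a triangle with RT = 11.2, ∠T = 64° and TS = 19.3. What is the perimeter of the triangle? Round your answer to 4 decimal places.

By the law of cosines, SR² = RT² + TS² − 2·RT·TS·cos T = 308.41, so SR ≈ 17.562.
Semiperimeter s = (19.3+17.562+11.2)/2 = 24.031.
Perimeter = 19.3 + 17.562 + 11.2 = 48.062.

48.0617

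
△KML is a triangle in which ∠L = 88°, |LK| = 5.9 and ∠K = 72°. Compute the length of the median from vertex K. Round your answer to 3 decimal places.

The third angle is ∠M = 180° − ∠L − ∠K = 20.00°.
Law of sines: |ML| = |LK|·sin K/sin M ≈ 16.406.
Law of sines: |KM| = |LK|·sin L/sin M ≈ 17.24.
Median from K: ½√(2·|LK|² + 2·|KM|² − |ML|²) ≈ 9.9359.

m_K ≈ 9.936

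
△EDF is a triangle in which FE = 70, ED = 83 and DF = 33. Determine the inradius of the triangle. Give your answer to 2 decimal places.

12.18

Semiperimeter s = (33 + 70 + 83)/2 = 93.
Heron's formula: area = √(93·60·23·10) ≈ 1132.9.
Inradius = area/s = 1132.9/93 ≈ 12.181.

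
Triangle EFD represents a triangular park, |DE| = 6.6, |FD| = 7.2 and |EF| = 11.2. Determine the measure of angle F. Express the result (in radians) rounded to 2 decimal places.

By the law of cosines, cos F = (|EF|² + |FD|² − |DE|²) / (2·|EF|·|FD|) ≈ 0.82912, so ∠F ≈ 0.593 rad.

∠F ≈ 0.59 rad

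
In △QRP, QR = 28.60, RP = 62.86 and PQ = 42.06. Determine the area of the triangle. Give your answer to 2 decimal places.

495.39

Semiperimeter s = (62.86 + 42.06 + 28.6)/2 = 66.76.
Heron's formula: area = √(66.76·3.9·24.7·38.16) ≈ 495.39.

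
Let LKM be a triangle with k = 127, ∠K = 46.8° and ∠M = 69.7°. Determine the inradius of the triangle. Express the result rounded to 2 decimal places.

r ≈ 41.61

The third angle is ∠L = 180° − ∠K − ∠M = 63.50°.
Law of sines: l = k·sin L/sin K ≈ 155.91.
Law of sines: m = k·sin M/sin K ≈ 163.4.
Area = ½·k·l·sin M ≈ 9285.6.
Semiperimeter s = (155.91+127+163.4)/2 = 223.16.
Inradius = area/s = 9285.6/223.16 ≈ 41.61.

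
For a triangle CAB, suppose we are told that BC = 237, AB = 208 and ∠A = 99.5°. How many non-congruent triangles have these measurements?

AB·sin A = 208·sin(99.5°) ≈ 205.1.
Since ∠A is not acute, a triangle exists only if BC > AB; here BC > AB, so there is exactly one triangle.

1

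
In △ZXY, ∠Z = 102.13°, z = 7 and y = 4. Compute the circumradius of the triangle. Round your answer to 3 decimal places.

Law of sines: sin Y = y·sin Z/z ≈ 0.55867.
Since z ≥ y, only the acute value applies: ∠Y ≈ 33.96°.
Then ∠X = 180° − ∠Z − ∠Y ≈ 43.91°.
Law of sines gives x = z·sin X/sin Z ≈ 4.9652.
Circumradius = z/(2 sin Z) ≈ 3.5799.

R ≈ 3.580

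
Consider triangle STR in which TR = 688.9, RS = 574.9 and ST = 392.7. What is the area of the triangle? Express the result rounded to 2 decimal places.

Semiperimeter s = (688.9 + 574.9 + 392.7)/2 = 828.25.
Heron's formula: area = √(828.25·139.35·253.35·435.55) ≈ 1.1285e+05.

area ≈ 112853.15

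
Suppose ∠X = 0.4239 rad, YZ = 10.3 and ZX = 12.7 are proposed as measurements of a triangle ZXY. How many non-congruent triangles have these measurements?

2

ZX·sin X = 12.7·sin(0.4239 rad) ≈ 5.224.
Since ZX sin X < YZ < ZX (5.224 < 10.3 < 12.7), two triangles exist.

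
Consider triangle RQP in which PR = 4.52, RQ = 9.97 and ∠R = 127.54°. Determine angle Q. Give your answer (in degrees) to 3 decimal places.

∠Q ≈ 15.731°

By the law of cosines, QP² = PR² + RQ² − 2·PR·RQ·cos R = 174.75, so QP ≈ 13.219.
Law of cosines again: cos Q = (RQ² + QP² − PR²)/(2·RQ·QP) ≈ 0.96254, so ∠Q ≈ 15.73°.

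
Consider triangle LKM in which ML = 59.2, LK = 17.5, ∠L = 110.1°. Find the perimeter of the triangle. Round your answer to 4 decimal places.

By the law of cosines, KM² = ML² + LK² − 2·ML·LK·cos L = 4523, so KM ≈ 67.253.
Semiperimeter s = (67.253+59.2+17.5)/2 = 71.976.
Perimeter = 67.253 + 59.2 + 17.5 = 143.95.

perimeter ≈ 143.9529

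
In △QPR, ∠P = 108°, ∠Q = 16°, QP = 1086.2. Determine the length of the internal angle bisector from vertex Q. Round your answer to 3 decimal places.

The third angle is ∠R = 180° − ∠Q − ∠P = 56.00°.
Law of sines: PR = QP·sin Q/sin R ≈ 361.14.
Law of sines: RQ = QP·sin P/sin R ≈ 1246.1.
The bisector from Q has length 2·RQ·QP·cos(∠Q/2)/(RQ+QP) ≈ 1149.4.

1149.360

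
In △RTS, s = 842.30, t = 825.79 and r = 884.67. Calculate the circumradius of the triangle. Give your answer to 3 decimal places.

491.937

By the law of cosines, cos R = (t² + s² − r²) / (2·t·s) ≈ 0.43760, so ∠R ≈ 64.05°.
Circumradius = r/(2 sin R) ≈ 491.94.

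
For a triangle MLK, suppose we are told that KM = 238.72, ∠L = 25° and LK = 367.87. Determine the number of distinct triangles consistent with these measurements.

2

LK·sin L = 367.87·sin(25°) ≈ 155.5.
Since LK sin L < KM < LK (155.5 < 238.72 < 367.87), two triangles exist.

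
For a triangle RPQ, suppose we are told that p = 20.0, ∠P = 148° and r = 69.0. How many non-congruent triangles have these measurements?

0

r·sin P = 69.0·sin(148°) ≈ 36.56.
Since ∠P is not acute, a triangle exists only if p > r; here p ≤ r, so there is no triangle.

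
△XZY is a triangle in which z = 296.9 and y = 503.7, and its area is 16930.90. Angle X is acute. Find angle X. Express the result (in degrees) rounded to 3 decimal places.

From area = ½·z·y·sin X, we get sin X = 2·area/(z·y) ≈ 0.22643.
Taking the acute solution, ∠X ≈ 13.09°.

13.087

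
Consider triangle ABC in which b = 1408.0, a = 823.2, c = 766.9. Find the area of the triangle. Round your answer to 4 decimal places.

259880.2207

Semiperimeter s = (823.2 + 1408 + 766.9)/2 = 1499.
Heron's formula: area = √(1499·675.85·91.05·732.15) ≈ 2.5988e+05.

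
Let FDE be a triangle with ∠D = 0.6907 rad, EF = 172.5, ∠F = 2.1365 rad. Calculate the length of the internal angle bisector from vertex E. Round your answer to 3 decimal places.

The third angle is ∠E = π − ∠F − ∠D = 0.3144 rad.
Law of sines: DE = EF·sin F/sin D ≈ 228.59.
Law of sines: FD = EF·sin E/sin D ≈ 83.732.
The bisector from E has length 2·DE·EF·cos(∠E/2)/(DE+EF) ≈ 194.2.

t_E ≈ 194.197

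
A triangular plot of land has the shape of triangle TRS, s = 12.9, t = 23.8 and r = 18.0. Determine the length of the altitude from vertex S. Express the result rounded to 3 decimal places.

17.757

Semiperimeter p = (23.8 + 18 + 12.9)/2 = 27.35.
Heron's formula: area = √(27.35·3.55·9.35·14.45) ≈ 114.53.
The altitude from S has length 2·area/s ≈ 17.757.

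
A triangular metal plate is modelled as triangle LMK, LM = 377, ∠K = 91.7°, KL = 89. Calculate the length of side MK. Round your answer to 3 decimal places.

363.713

Law of sines: sin M = KL·sin K/LM ≈ 0.23597.
Since LM ≥ KL, only the acute value applies: ∠M ≈ 13.65°.
Then ∠L = 180° − ∠K − ∠M ≈ 74.65°.
Law of sines gives MK = LM·sin L/sin K ≈ 363.71.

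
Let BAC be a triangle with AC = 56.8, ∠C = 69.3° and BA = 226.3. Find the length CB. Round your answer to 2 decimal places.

240.05

Law of sines: sin B = AC·sin C/BA ≈ 0.23479.
Since BA ≥ AC, only the acute value applies: ∠B ≈ 13.58°.
Then ∠A = 180° − ∠C − ∠B ≈ 97.12°.
Law of sines gives CB = BA·sin A/sin C ≈ 240.05.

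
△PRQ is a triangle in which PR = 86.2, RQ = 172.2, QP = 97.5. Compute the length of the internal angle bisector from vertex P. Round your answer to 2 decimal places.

31.93

By the law of cosines, cos P = (QP² + PR² − RQ²) / (2·QP·PR) ≈ -0.75651, so ∠P ≈ 139.16°.
The bisector from P has length 2·QP·PR·cos(∠P/2)/(QP+PR) ≈ 31.927.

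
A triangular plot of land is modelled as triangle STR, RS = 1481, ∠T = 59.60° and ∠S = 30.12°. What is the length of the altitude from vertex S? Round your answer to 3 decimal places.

The third angle is ∠R = 180° − ∠S − ∠T = 90.28°.
Law of sines: TR = RS·sin S/sin T ≈ 861.65.
Law of sines: ST = RS·sin R/sin T ≈ 1717.1.
Area = ½·RS·TR·sin R ≈ 6.3804e+05.
The altitude from S has length 2·area/TR ≈ 1481.

1480.982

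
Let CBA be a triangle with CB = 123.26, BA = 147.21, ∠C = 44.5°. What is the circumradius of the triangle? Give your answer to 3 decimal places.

105.014

Law of sines: sin A = CB·sin C/BA ≈ 0.58688.
Since BA ≥ CB, only the acute value applies: ∠A ≈ 35.94°.
Then ∠B = 180° − ∠C − ∠A ≈ 99.56°.
Law of sines gives AC = BA·sin B/sin C ≈ 207.11.
Circumradius = BA/(2 sin C) ≈ 105.01.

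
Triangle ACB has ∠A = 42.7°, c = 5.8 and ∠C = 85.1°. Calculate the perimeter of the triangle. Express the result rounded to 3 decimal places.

perimeter ≈ 14.347

The third angle is ∠B = 180° − ∠A − ∠C = 52.20°.
Law of sines: a = c·sin A/sin C ≈ 3.9478.
Law of sines: b = c·sin B/sin C ≈ 4.5997.
Semiperimeter s = (3.9478+5.8+4.5997)/2 = 7.1737.
Perimeter = 3.9478 + 5.8 + 4.5997 = 14.347.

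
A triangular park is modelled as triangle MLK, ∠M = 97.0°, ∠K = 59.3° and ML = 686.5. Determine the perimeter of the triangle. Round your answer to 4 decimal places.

The third angle is ∠L = 180° − ∠K − ∠M = 23.70°.
Law of sines: LK = ML·sin M/sin K ≈ 792.44.
Law of sines: KM = ML·sin L/sin K ≈ 320.91.
Semiperimeter s = (792.44+320.91+686.5)/2 = 899.93.
Perimeter = 792.44 + 320.91 + 686.5 = 1799.9.

perimeter ≈ 1799.8541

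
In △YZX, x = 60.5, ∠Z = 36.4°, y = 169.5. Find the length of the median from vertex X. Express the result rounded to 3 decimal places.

By the law of cosines, z² = x² + y² − 2·x·y·cos Z = 15883, so z ≈ 126.03.
Median from X: ½√(2·y² + 2·z² − x²) ≈ 146.26.

146.258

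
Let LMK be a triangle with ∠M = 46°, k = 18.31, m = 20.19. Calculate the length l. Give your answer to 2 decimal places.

Law of sines: sin K = k·sin M/m ≈ 0.65236.
Since m ≥ k, only the acute value applies: ∠K ≈ 40.72°.
Then ∠L = 180° − ∠M − ∠K ≈ 93.28°.
Law of sines gives l = m·sin L/sin M ≈ 28.021.

28.02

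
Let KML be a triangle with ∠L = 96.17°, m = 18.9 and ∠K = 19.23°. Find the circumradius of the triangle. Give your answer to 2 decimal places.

The third angle is ∠M = 180° − ∠L − ∠K = 64.60°.
Law of sines: k = m·sin K/sin M ≈ 6.891.
Law of sines: l = m·sin L/sin M ≈ 20.801.
Circumradius = m/(2 sin M) ≈ 10.461.

10.46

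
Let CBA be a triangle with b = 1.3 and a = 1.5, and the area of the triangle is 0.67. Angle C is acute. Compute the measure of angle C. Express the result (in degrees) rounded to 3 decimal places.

43.407

From area = ½·b·a·sin C, we get sin C = 2·area/(b·a) ≈ 0.68718.
Taking the acute solution, ∠C ≈ 43.41°.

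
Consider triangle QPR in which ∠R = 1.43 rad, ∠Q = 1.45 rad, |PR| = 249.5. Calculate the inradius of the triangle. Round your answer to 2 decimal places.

28.50

The third angle is ∠P = π − ∠R − ∠Q = 0.262 rad.
Law of sines: |RQ| = |PR|·sin P/sin Q ≈ 64.999.
Law of sines: |QP| = |PR|·sin R/sin Q ≈ 248.84.
Area = ½·|PR|·|RQ|·sin R ≈ 8028.4.
Semiperimeter s = (249.5+64.999+248.84)/2 = 281.67.
Inradius = area/s = 8028.4/281.67 ≈ 28.503.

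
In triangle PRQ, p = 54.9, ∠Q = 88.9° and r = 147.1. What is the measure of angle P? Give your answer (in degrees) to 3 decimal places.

∠P ≈ 20.598°

By the law of cosines, q² = p² + r² − 2·p·r·cos Q = 24342, so q ≈ 156.02.
Law of cosines again: cos P = (r² + q² − p²)/(2·r·q) ≈ 0.93607, so ∠P ≈ 20.60°.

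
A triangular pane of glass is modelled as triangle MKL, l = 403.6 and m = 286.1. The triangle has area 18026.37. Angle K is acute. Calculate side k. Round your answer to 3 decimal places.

From area = ½·l·m·sin K, we get sin K = 2·area/(l·m) ≈ 0.31223.
Taking the acute solution, ∠K ≈ 0.318 rad.
Law of cosines then gives k ≈ 159.22.

159.221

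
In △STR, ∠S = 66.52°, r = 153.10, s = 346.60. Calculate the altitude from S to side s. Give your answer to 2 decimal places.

h_S ≈ 153.10

Law of sines: sin R = r·sin S/s ≈ 0.40514.
Since s ≥ r, only the acute value applies: ∠R ≈ 23.90°.
Then ∠T = 180° − ∠S − ∠R ≈ 89.58°.
Law of sines gives t = s·sin T/sin S ≈ 377.88.
Area = ½·s·r·sin T ≈ 26532.
The altitude from S has length 2·area/s ≈ 153.1.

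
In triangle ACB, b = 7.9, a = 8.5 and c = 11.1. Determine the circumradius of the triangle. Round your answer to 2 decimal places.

By the law of cosines, cos A = (c² + b² − a²) / (2·c·b) ≈ 0.64642, so ∠A ≈ 49.73°.
Circumradius = a/(2 sin A) ≈ 5.5703.

R ≈ 5.57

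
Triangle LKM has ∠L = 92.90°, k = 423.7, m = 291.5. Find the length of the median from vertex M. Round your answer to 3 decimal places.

m_M ≈ 454.987

By the law of cosines, l² = k² + m² − 2·k·m·cos L = 2.7699e+05, so l ≈ 526.3.
Median from M: ½√(2·l² + 2·k² − m²) ≈ 454.99.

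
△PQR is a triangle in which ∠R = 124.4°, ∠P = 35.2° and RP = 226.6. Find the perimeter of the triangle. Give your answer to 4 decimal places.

The third angle is ∠Q = 180° − ∠R − ∠P = 20.40°.
Law of sines: QR = RP·sin P/sin Q ≈ 374.73.
Law of sines: PQ = RP·sin R/sin Q ≈ 536.39.
Semiperimeter s = (374.73+226.6+536.39)/2 = 568.86.
Perimeter = 374.73 + 226.6 + 536.39 = 1137.7.

1137.7180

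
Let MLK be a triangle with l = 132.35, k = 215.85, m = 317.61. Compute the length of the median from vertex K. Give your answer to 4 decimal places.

m_K ≈ 218.0562

Median from K: ½√(2·m² + 2·l² − k²) ≈ 218.06.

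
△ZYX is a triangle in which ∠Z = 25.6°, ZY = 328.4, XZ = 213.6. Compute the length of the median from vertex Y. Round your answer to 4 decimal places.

By the law of cosines, YX² = XZ² + ZY² − 2·XZ·ZY·cos Z = 26951, so YX ≈ 164.17.
Median from Y: ½√(2·ZY² + 2·YX² − XZ²) ≈ 236.63.

m_Y ≈ 236.6276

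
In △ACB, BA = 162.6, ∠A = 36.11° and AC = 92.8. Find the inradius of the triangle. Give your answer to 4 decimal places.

r ≈ 24.7918

By the law of cosines, CB² = BA² + AC² − 2·BA·AC·cos A = 10670, so CB ≈ 103.29.
Area = ½·BA·AC·sin A ≈ 4446.3.
Semiperimeter s = (103.29+162.6+92.8)/2 = 179.35.
Inradius = area/s = 4446.3/179.35 ≈ 24.792.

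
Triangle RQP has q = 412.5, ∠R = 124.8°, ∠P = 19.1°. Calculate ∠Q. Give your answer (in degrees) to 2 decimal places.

The third angle is ∠Q = 180° − ∠P − ∠R = 36.10°.

36.10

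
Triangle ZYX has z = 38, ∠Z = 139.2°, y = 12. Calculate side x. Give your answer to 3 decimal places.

Law of sines: sin Y = y·sin Z/z ≈ 0.20634.
Since z ≥ y, only the acute value applies: ∠Y ≈ 11.91°.
Then ∠X = 180° − ∠Z − ∠Y ≈ 28.89°.
Law of sines gives x = z·sin X/sin Z ≈ 28.098.

28.098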